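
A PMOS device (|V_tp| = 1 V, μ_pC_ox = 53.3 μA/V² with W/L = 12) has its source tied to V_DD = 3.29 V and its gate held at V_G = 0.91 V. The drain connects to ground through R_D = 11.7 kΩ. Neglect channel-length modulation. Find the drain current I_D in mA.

V_SG = V_DD − V_G = 3.29 − 0.91 = 2.38 V, so V_ov = 2.38 − 1 = 1.38 V.
k_p = μ_pC_ox · (W/L) = 0.6396 mA/V².
Assume saturation: I_D = ½ k_p V_ov² = 0.5 × 0.6396 × 1.38² = 0.609 mA, giving V_SD = V_DD − I_D R_D = 3.29 − 0.609 × 11.7 = -3.84 V.
But -3.84 V < V_ov = 1.38 V, so the device is actually in triode.
In triode I_D = k_p[V_ov V_SD − ½ V_SD²] and I_D = (V_DD − V_SD)/R_D. Equating: 3.74 V_SD² − 11.33 V_SD + 3.29 = 0, giving V_SD = 0.325 V (the root below V_ov).
I_D = (3.29 − 0.325) / 11.7 = 0.253 mA.

I_D = 0.253 mA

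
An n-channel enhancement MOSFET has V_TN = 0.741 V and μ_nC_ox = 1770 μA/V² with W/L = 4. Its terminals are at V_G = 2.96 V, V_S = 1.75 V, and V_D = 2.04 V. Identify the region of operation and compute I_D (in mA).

V_GS = V_G − V_S = 2.96 − 1.75 = 1.21 V; V_DS = V_D − V_S = 2.04 − 1.75 = 0.29 V.
k_n = μ_nC_ox · (W/L) = 7.08 mA/V².
V_ov = V_GS − V_TN = 1.21 − 0.741 = 0.469 V.
Since V_DS = 0.29 V < V_ov = 0.469 V, the device is in the triode region.
I_D = k_n [V_ov · V_DS − ½ V_DS²] = 7.08 × [0.469 × 0.29 − 0.5 × 0.29²] = 0.665 mA.

Triode; I_D = 0.665 mA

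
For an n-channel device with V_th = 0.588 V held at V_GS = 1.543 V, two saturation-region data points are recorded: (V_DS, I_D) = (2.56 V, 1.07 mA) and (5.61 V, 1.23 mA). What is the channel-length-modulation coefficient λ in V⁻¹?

λ = 0.0561 V⁻¹

With V_GS fixed, I_D ∝ (1 + λ V_DS) in saturation, so I_D2/I_D1 = (1 + λ V_DS2)/(1 + λ V_DS1).
1.23/1.07 = 1.15 = (1 + 5.61 λ)/(1 + 2.56 λ).
Solving: λ (I_D1 V_DS2 − I_D2 V_DS1) = I_D2 − I_D1, so λ = (1.23 − 1.07) / (1.07 × 5.61 − 1.23 × 2.56) = 0.16 / 2.85 = 0.0561 V⁻¹.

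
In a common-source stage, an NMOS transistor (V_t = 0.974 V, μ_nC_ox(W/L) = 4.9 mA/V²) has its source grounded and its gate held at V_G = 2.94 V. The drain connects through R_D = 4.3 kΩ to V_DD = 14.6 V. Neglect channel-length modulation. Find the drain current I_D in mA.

V_GS = V_G = 2.94 V, so V_ov = 2.94 − 0.974 = 1.97 V.
Assume saturation: I_D = ½ k_n V_ov² = 0.5 × 4.9 × 1.97² = 9.47 mA, giving V_DS = V_DD − I_D R_D = 14.6 − 9.47 × 4.3 = -26.1 V.
But -26.1 V < V_ov = 1.97 V, so the device is actually in triode.
In triode I_D = k_n[V_ov V_DS − ½ V_DS²] and I_D = (V_DD − V_DS)/R_D. Equating: 10.5 V_DS² − 42.42 V_DS + 14.6 = 0, giving V_DS = 0.38 V (the root below V_ov).
I_D = (14.6 − 0.38) / 4.3 = 3.31 mA.

I_D = 3.31 mA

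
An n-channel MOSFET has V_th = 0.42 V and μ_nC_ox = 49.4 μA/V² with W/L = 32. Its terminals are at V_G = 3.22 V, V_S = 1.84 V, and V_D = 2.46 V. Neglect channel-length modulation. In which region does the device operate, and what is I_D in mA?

V_GS = V_G − V_S = 3.22 − 1.84 = 1.38 V; V_DS = V_D − V_S = 2.46 − 1.84 = 0.62 V.
k_n = μ_nC_ox · (W/L) = 1.581 mA/V².
V_ov = V_GS − V_th = 1.38 − 0.42 = 0.96 V.
Since V_DS = 0.62 V < V_ov = 0.96 V, the device is in the triode region.
I_D = k_n [V_ov · V_DS − ½ V_DS²] = 1.581 × [0.96 × 0.62 − 0.5 × 0.62²] = 0.637 mA.

Triode; I_D = 0.637 mA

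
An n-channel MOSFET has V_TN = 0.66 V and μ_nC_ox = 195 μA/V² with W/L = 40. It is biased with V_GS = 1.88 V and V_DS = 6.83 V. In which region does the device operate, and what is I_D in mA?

k_n = μ_nC_ox · (W/L) = 7.8 mA/V².
V_ov = V_GS − V_TN = 1.88 − 0.66 = 1.22 V.
Since V_DS = 6.83 V ≥ V_ov = 1.22 V, the device is in saturation.
I_D = ½ k_n V_ov² = 0.5 × 7.8 × 1.22² = 5.8 mA.

Saturation; I_D = 5.80 mA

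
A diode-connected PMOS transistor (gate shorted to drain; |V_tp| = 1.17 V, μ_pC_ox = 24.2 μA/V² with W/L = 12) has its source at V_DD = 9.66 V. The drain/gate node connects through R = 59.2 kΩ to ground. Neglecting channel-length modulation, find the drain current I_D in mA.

I_D = 0.128 mA

With gate tied to drain, V_SG = V_SD ≥ V_SG − |V_tp|, so the device is in saturation.
k_p = μ_pC_ox · (W/L) = 0.2904 mA/V².
KCL at the drain: ½ k_p (V_SG − |V_tp|)² = (V_DD − V_SG)/R.
Let x = V_SG − 1.17. Then 8.6 x² + x − 8.49 = 0, giving x = 0.937 V (positive root), so V_SG = 2.11 V.
I_D = (V_DD − V_SG)/R = (9.66 − 2.11) / 59.2 = 0.128 mA.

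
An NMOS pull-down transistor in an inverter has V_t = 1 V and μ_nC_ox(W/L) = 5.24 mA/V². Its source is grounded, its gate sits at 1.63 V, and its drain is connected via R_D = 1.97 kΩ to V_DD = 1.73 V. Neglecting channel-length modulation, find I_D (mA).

I_D = 0.732 mA

V_GS = V_G = 1.63 V, so V_ov = 1.63 − 1 = 0.63 V.
Assume saturation: I_D = ½ k_n V_ov² = 0.5 × 5.24 × 0.63² = 1.04 mA, giving V_DS = V_DD − I_D R_D = 1.73 − 1.04 × 1.97 = -0.319 V.
But -0.319 V < V_ov = 0.63 V, so the device is actually in triode.
In triode I_D = k_n[V_ov V_DS − ½ V_DS²] and I_D = (V_DD − V_DS)/R_D. Equating: 5.16 V_DS² − 7.503 V_DS + 1.73 = 0, giving V_DS = 0.287 V (the root below V_ov).
I_D = (1.73 − 0.287) / 1.97 = 0.732 mA.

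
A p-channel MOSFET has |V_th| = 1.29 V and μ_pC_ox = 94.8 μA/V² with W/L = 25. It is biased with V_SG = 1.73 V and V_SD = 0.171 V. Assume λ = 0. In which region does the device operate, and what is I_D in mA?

k_p = μ_pC_ox · (W/L) = 2.37 mA/V².
V_ov = V_SG − |V_th| = 1.73 − 1.29 = 0.44 V.
Since V_SD = 0.171 V < V_ov = 0.44 V, the device is in the triode region.
I_D = k_p [V_ov · V_SD − ½ V_SD²] = 2.37 × [0.44 × 0.171 − 0.5 × 0.171²] = 0.144 mA.

Triode; I_D = 0.144 mA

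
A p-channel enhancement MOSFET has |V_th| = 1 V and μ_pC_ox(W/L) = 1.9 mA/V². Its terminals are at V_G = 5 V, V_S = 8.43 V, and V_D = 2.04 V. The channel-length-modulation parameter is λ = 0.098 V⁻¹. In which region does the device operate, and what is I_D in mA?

Saturation; I_D = 9.12 mA

V_SG = V_S − V_G = 8.43 − 5 = 3.43 V; V_SD = V_S − V_D = 8.43 − 2.04 = 6.39 V.
V_ov = V_SG − |V_th| = 3.43 − 1 = 2.43 V.
Since V_SD = 6.39 V ≥ V_ov = 2.43 V, the device is in saturation.
I_D = ½ k_p V_ov² (1 + λ V_SD) = 0.5 × 1.9 × 2.43² × (1 + 0.098 × 6.39) = 9.12 mA.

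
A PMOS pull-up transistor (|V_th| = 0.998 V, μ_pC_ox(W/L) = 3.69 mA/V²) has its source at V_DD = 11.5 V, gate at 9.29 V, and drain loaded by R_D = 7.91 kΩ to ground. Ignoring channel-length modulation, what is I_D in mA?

V_SG = V_DD − V_G = 11.5 − 9.29 = 2.21 V, so V_ov = 2.21 − 0.998 = 1.21 V.
Assume saturation: I_D = ½ k_p V_ov² = 0.5 × 3.69 × 1.21² = 2.71 mA, giving V_SD = V_DD − I_D R_D = 11.5 − 2.71 × 7.91 = -9.94 V.
But -9.94 V < V_ov = 1.21 V, so the device is actually in triode.
In triode I_D = k_p[V_ov V_SD − ½ V_SD²] and I_D = (V_DD − V_SD)/R_D. Equating: 14.6 V_SD² − 36.38 V_SD + 11.5 = 0, giving V_SD = 0.372 V (the root below V_ov).
I_D = (11.5 − 0.372) / 7.91 = 1.41 mA.

I_D = 1.41 mA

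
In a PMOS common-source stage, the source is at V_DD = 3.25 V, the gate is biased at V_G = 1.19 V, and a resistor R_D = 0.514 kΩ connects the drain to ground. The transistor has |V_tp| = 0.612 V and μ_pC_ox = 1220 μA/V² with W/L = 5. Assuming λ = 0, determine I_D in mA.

V_SG = V_DD − V_G = 3.25 − 1.19 = 2.06 V, so V_ov = 2.06 − 0.612 = 1.45 V.
k_p = μ_pC_ox · (W/L) = 6.1 mA/V².
Assume saturation: I_D = ½ k_p V_ov² = 0.5 × 6.1 × 1.45² = 6.39 mA, giving V_SD = V_DD − I_D R_D = 3.25 − 6.39 × 0.514 = -0.037 V.
But -0.037 V < V_ov = 1.45 V, so the device is actually in triode.
In triode I_D = k_p[V_ov V_SD − ½ V_SD²] and I_D = (V_DD − V_SD)/R_D. Equating: 1.57 V_SD² − 5.54 V_SD + 3.25 = 0, giving V_SD = 0.743 V (the root below V_ov).
I_D = (3.25 − 0.743) / 0.514 = 4.88 mA.

I_D = 4.88 mA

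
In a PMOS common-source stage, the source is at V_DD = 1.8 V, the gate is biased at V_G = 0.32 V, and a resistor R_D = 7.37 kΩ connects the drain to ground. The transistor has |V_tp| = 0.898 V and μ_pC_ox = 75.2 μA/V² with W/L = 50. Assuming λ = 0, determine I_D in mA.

I_D = 0.228 mA

V_SG = V_DD − V_G = 1.8 − 0.32 = 1.48 V, so V_ov = 1.48 − 0.898 = 0.582 V.
k_p = μ_pC_ox · (W/L) = 3.76 mA/V².
Assume saturation: I_D = ½ k_p V_ov² = 0.5 × 3.76 × 0.582² = 0.637 mA, giving V_SD = V_DD − I_D R_D = 1.8 − 0.637 × 7.37 = -2.89 V.
But -2.89 V < V_ov = 0.582 V, so the device is actually in triode.
In triode I_D = k_p[V_ov V_SD − ½ V_SD²] and I_D = (V_DD − V_SD)/R_D. Equating: 13.9 V_SD² − 17.13 V_SD + 1.8 = 0, giving V_SD = 0.116 V (the root below V_ov).
I_D = (1.8 − 0.116) / 7.37 = 0.228 mA.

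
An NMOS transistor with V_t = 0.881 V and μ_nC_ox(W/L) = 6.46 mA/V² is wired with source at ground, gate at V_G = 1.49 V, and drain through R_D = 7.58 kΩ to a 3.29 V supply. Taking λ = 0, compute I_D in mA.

I_D = 0.419 mA

V_GS = V_G = 1.49 V, so V_ov = 1.49 − 0.881 = 0.609 V.
Assume saturation: I_D = ½ k_n V_ov² = 0.5 × 6.46 × 0.609² = 1.2 mA, giving V_DS = V_DD − I_D R_D = 3.29 − 1.2 × 7.58 = -5.79 V.
But -5.79 V < V_ov = 0.609 V, so the device is actually in triode.
In triode I_D = k_n[V_ov V_DS − ½ V_DS²] and I_D = (V_DD − V_DS)/R_D. Equating: 24.5 V_DS² − 30.82 V_DS + 3.29 = 0, giving V_DS = 0.118 V (the root below V_ov).
I_D = (3.29 − 0.118) / 7.58 = 0.419 mA.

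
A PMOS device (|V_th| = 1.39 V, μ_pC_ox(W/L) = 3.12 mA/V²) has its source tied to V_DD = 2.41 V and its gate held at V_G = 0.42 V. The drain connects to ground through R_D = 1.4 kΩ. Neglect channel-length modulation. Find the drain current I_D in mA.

V_SG = V_DD − V_G = 2.41 − 0.42 = 1.99 V, so V_ov = 1.99 − 1.39 = 0.6 V.
Assume saturation: I_D = ½ k_p V_ov² = 0.5 × 3.12 × 0.6² = 0.562 mA, giving V_SD = V_DD − I_D R_D = 2.41 − 0.562 × 1.4 = 1.62 V.
V_SD = 1.62 V ≥ V_ov = 0.6 V, confirming saturation.

I_D = 0.562 mA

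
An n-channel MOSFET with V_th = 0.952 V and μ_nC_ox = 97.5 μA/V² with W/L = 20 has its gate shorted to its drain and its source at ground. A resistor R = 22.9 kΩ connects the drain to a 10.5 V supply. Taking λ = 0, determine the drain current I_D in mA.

I_D = 0.389 mA

With gate tied to drain, V_GS = V_DS ≥ V_GS − V_th, so the device is in saturation.
k_n = μ_nC_ox · (W/L) = 1.95 mA/V².
KCL at the drain: ½ k_n (V_GS − V_th)² = (V_DD − V_GS)/R.
Let x = V_GS − 0.952. Then 22.3 x² + x − 9.548 = 0, giving x = 0.632 V (positive root), so V_GS = 1.58 V.
I_D = (V_DD − V_GS)/R = (10.5 − 1.58) / 22.9 = 0.389 mA.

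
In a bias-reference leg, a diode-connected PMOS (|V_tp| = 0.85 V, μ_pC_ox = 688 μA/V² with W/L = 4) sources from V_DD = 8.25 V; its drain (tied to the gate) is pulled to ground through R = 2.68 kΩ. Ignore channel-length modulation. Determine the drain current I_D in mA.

I_D = 2.28 mA

With gate tied to drain, V_SG = V_SD ≥ V_SG − |V_tp|, so the device is in saturation.
k_p = μ_pC_ox · (W/L) = 2.752 mA/V².
KCL at the drain: ½ k_p (V_SG − |V_tp|)² = (V_DD − V_SG)/R.
Let x = V_SG − 0.85. Then 3.69 x² + x − 7.4 = 0, giving x = 1.29 V (positive root), so V_SG = 2.14 V.
I_D = (V_DD − V_SG)/R = (8.25 − 2.14) / 2.68 = 2.28 mA.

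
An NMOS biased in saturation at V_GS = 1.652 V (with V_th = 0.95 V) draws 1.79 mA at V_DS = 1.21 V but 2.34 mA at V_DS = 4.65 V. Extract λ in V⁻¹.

With V_GS fixed, I_D ∝ (1 + λ V_DS) in saturation, so I_D2/I_D1 = (1 + λ V_DS2)/(1 + λ V_DS1).
2.34/1.79 = 1.307 = (1 + 4.65 λ)/(1 + 1.21 λ).
Solving: λ (I_D1 V_DS2 − I_D2 V_DS1) = I_D2 − I_D1, so λ = (2.34 − 1.79) / (1.79 × 4.65 − 2.34 × 1.21) = 0.55 / 5.49 = 0.1 V⁻¹.

λ = 0.100 V⁻¹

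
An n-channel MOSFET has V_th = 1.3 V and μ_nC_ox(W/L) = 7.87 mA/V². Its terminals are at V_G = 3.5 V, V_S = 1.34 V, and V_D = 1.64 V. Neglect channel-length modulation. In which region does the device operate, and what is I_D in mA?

V_GS = V_G − V_S = 3.5 − 1.34 = 2.16 V; V_DS = V_D − V_S = 1.64 − 1.34 = 0.3 V.
V_ov = V_GS − V_th = 2.16 − 1.3 = 0.86 V.
Since V_DS = 0.3 V < V_ov = 0.86 V, the device is in the triode region.
I_D = k_n [V_ov · V_DS − ½ V_DS²] = 7.87 × [0.86 × 0.3 − 0.5 × 0.3²] = 1.68 mA.

Triode; I_D = 1.68 mA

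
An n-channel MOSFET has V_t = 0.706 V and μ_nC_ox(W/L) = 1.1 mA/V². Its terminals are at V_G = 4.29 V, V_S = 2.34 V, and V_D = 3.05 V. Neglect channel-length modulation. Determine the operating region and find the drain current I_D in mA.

Triode; I_D = 0.694 mA

V_GS = V_G − V_S = 4.29 − 2.34 = 1.95 V; V_DS = V_D − V_S = 3.05 − 2.34 = 0.71 V.
V_ov = V_GS − V_t = 1.95 − 0.706 = 1.24 V.
Since V_DS = 0.71 V < V_ov = 1.24 V, the device is in the triode region.
I_D = k_n [V_ov · V_DS − ½ V_DS²] = 1.1 × [1.24 × 0.71 − 0.5 × 0.71²] = 0.694 mA.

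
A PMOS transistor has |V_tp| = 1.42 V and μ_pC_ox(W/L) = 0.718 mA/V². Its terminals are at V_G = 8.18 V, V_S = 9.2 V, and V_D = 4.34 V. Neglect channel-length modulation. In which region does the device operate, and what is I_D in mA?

Cutoff; I_D = 0 mA

V_SG = V_S − V_G = 9.2 − 8.18 = 1.02 V; V_SD = V_S − V_D = 9.2 − 4.34 = 4.86 V.
V_SG = 1.02 V < |V_tp| = 1.42 V, so the transistor is in cutoff.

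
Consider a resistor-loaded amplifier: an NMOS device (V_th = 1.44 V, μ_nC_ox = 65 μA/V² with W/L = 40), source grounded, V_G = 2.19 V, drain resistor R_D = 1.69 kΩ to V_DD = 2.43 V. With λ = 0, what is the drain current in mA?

V_GS = V_G = 2.19 V, so V_ov = 2.19 − 1.44 = 0.75 V.
k_n = μ_nC_ox · (W/L) = 2.6 mA/V².
Assume saturation: I_D = ½ k_n V_ov² = 0.5 × 2.6 × 0.75² = 0.731 mA, giving V_DS = V_DD − I_D R_D = 2.43 − 0.731 × 1.69 = 1.19 V.
V_DS = 1.19 V ≥ V_ov = 0.75 V, confirming saturation.

I_D = 0.731 mA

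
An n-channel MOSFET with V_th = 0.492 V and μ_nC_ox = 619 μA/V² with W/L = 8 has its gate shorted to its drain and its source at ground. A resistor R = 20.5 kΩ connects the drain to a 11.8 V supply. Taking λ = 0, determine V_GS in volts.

With gate tied to drain, V_GS = V_DS ≥ V_GS − V_th, so the device is in saturation.
k_n = μ_nC_ox · (W/L) = 4.952 mA/V².
KCL at the drain: ½ k_n (V_GS − V_th)² = (V_DD − V_GS)/R.
Let x = V_GS − 0.492. Then 50.8 x² + x − 11.31 = 0, giving x = 0.462 V (positive root), so V_GS = 0.954 V.
I_D = (V_DD − V_GS)/R = (11.8 − 0.954) / 20.5 = 0.529 mA.

V_GS = 0.954 V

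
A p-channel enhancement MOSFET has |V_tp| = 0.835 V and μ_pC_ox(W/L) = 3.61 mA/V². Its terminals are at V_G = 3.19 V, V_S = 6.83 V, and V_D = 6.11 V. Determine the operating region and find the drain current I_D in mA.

Triode; I_D = 6.36 mA

V_SG = V_S − V_G = 6.83 − 3.19 = 3.64 V; V_SD = V_S − V_D = 6.83 − 6.11 = 0.72 V.
V_ov = V_SG − |V_tp| = 3.64 − 0.835 = 2.81 V.
Since V_SD = 0.72 V < V_ov = 2.81 V, the device is in the triode region.
I_D = k_p [V_ov · V_SD − ½ V_SD²] = 3.61 × [2.81 × 0.72 − 0.5 × 0.72²] = 6.36 mA.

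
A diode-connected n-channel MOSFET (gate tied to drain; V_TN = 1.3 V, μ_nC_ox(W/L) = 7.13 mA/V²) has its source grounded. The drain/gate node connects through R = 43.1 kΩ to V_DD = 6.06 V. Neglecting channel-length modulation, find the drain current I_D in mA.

I_D = 0.106 mA

With gate tied to drain, V_GS = V_DS ≥ V_GS − V_TN, so the device is in saturation.
KCL at the drain: ½ k_n (V_GS − V_TN)² = (V_DD − V_GS)/R.
Let x = V_GS − 1.3. Then 154 x² + x − 4.76 = 0, giving x = 0.173 V (positive root), so V_GS = 1.47 V.
I_D = (V_DD − V_GS)/R = (6.06 − 1.47) / 43.1 = 0.106 mA.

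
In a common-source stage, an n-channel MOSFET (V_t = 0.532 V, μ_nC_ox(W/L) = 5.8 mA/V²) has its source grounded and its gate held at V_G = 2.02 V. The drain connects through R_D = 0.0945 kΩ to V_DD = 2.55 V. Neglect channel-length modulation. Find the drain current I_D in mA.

V_GS = V_G = 2.02 V, so V_ov = 2.02 − 0.532 = 1.49 V.
Assume saturation: I_D = ½ k_n V_ov² = 0.5 × 5.8 × 1.49² = 6.42 mA, giving V_DS = V_DD − I_D R_D = 2.55 − 6.42 × 0.0945 = 1.94 V.
V_DS = 1.94 V ≥ V_ov = 1.49 V, confirming saturation.

I_D = 6.42 mA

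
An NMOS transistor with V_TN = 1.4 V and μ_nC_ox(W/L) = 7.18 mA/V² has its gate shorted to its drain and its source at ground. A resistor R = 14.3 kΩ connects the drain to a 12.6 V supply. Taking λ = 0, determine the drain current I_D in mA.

With gate tied to drain, V_GS = V_DS ≥ V_GS − V_TN, so the device is in saturation.
KCL at the drain: ½ k_n (V_GS − V_TN)² = (V_DD − V_GS)/R.
Let x = V_GS − 1.4. Then 51.3 x² + x − 11.2 = 0, giving x = 0.457 V (positive root), so V_GS = 1.86 V.
I_D = (V_DD − V_GS)/R = (12.6 − 1.86) / 14.3 = 0.751 mA.

I_D = 0.751 mA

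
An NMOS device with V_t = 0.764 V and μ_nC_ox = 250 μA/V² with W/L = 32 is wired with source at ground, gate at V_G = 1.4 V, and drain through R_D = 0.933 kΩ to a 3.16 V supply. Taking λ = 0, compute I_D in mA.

I_D = 1.62 mA

V_GS = V_G = 1.4 V, so V_ov = 1.4 − 0.764 = 0.636 V.
k_n = μ_nC_ox · (W/L) = 8 mA/V².
Assume saturation: I_D = ½ k_n V_ov² = 0.5 × 8 × 0.636² = 1.62 mA, giving V_DS = V_DD − I_D R_D = 3.16 − 1.62 × 0.933 = 1.65 V.
V_DS = 1.65 V ≥ V_ov = 0.636 V, confirming saturation.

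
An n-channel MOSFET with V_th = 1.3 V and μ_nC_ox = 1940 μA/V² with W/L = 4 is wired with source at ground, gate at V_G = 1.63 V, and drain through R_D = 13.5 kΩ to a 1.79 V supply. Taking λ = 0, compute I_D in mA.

V_GS = V_G = 1.63 V, so V_ov = 1.63 − 1.3 = 0.33 V.
k_n = μ_nC_ox · (W/L) = 7.76 mA/V².
Assume saturation: I_D = ½ k_n V_ov² = 0.5 × 7.76 × 0.33² = 0.423 mA, giving V_DS = V_DD − I_D R_D = 1.79 − 0.423 × 13.5 = -3.91 V.
But -3.91 V < V_ov = 0.33 V, so the device is actually in triode.
In triode I_D = k_n[V_ov V_DS − ½ V_DS²] and I_D = (V_DD − V_DS)/R_D. Equating: 52.4 V_DS² − 35.57 V_DS + 1.79 = 0, giving V_DS = 0.0547 V (the root below V_ov).
I_D = (1.79 − 0.0547) / 13.5 = 0.129 mA.

I_D = 0.129 mA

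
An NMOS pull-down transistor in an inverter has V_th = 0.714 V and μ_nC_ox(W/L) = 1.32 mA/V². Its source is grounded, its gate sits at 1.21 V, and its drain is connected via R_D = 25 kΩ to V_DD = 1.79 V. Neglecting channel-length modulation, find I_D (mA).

V_GS = V_G = 1.21 V, so V_ov = 1.21 − 0.714 = 0.496 V.
Assume saturation: I_D = ½ k_n V_ov² = 0.5 × 1.32 × 0.496² = 0.162 mA, giving V_DS = V_DD − I_D R_D = 1.79 − 0.162 × 25 = -2.27 V.
But -2.27 V < V_ov = 0.496 V, so the device is actually in triode.
In triode I_D = k_n[V_ov V_DS − ½ V_DS²] and I_D = (V_DD − V_DS)/R_D. Equating: 16.5 V_DS² − 17.37 V_DS + 1.79 = 0, giving V_DS = 0.116 V (the root below V_ov).
I_D = (1.79 − 0.116) / 25 = 0.067 mA.

I_D = 0.0670 mA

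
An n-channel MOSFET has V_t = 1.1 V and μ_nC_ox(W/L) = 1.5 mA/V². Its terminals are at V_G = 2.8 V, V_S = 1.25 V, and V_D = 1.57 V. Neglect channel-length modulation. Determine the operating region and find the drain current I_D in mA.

V_GS = V_G − V_S = 2.8 − 1.25 = 1.55 V; V_DS = V_D − V_S = 1.57 − 1.25 = 0.32 V.
V_ov = V_GS − V_t = 1.55 − 1.1 = 0.45 V.
Since V_DS = 0.32 V < V_ov = 0.45 V, the device is in the triode region.
I_D = k_n [V_ov · V_DS − ½ V_DS²] = 1.5 × [0.45 × 0.32 − 0.5 × 0.32²] = 0.139 mA.

Triode; I_D = 0.139 mA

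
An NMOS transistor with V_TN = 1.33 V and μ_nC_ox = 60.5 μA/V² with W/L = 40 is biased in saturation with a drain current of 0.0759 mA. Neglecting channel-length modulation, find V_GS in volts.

k_n = μ_nC_ox · (W/L) = 2.42 mA/V².
In saturation I_D = ½ k_n (V_GS − V_TN)², so V_GS − V_TN = √(2 I_D / k_n) = √(2 × 0.0759 / 2.42) = 0.25 V.
V_GS = 1.33 + 0.25 = 1.58 V.

V_GS = 1.58 V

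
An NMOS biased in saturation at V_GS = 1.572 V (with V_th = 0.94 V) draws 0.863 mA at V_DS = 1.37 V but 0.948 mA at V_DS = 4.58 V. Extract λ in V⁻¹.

With V_GS fixed, I_D ∝ (1 + λ V_DS) in saturation, so I_D2/I_D1 = (1 + λ V_DS2)/(1 + λ V_DS1).
0.948/0.863 = 1.098 = (1 + 4.58 λ)/(1 + 1.37 λ).
Solving: λ (I_D1 V_DS2 − I_D2 V_DS1) = I_D2 − I_D1, so λ = (0.948 − 0.863) / (0.863 × 4.58 − 0.948 × 1.37) = 0.085 / 2.65 = 0.032 V⁻¹.

λ = 0.0320 V⁻¹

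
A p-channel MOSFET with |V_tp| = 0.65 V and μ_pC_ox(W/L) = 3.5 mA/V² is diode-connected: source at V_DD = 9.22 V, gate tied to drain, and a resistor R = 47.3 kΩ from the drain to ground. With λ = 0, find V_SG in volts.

With gate tied to drain, V_SG = V_SD ≥ V_SG − |V_tp|, so the device is in saturation.
KCL at the drain: ½ k_p (V_SG − |V_tp|)² = (V_DD − V_SG)/R.
Let x = V_SG − 0.65. Then 82.8 x² + x − 8.57 = 0, giving x = 0.316 V (positive root), so V_SG = 0.966 V.
I_D = (V_DD − V_SG)/R = (9.22 − 0.966) / 47.3 = 0.175 mA.

V_SG = 0.966 V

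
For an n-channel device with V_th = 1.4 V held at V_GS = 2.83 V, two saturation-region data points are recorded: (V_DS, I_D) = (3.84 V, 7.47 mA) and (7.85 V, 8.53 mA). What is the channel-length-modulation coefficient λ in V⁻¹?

With V_GS fixed, I_D ∝ (1 + λ V_DS) in saturation, so I_D2/I_D1 = (1 + λ V_DS2)/(1 + λ V_DS1).
8.53/7.47 = 1.142 = (1 + 7.85 λ)/(1 + 3.84 λ).
Solving: λ (I_D1 V_DS2 − I_D2 V_DS1) = I_D2 − I_D1, so λ = (8.53 − 7.47) / (7.47 × 7.85 − 8.53 × 3.84) = 1.06 / 25.9 = 0.041 V⁻¹.

λ = 0.0410 V⁻¹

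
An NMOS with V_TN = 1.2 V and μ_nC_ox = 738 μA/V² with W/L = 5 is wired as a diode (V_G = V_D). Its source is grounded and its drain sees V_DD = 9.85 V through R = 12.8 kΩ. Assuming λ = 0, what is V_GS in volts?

With gate tied to drain, V_GS = V_DS ≥ V_GS − V_TN, so the device is in saturation.
k_n = μ_nC_ox · (W/L) = 3.69 mA/V².
KCL at the drain: ½ k_n (V_GS − V_TN)² = (V_DD − V_GS)/R.
Let x = V_GS − 1.2. Then 23.6 x² + x − 8.65 = 0, giving x = 0.584 V (positive root), so V_GS = 1.78 V.
I_D = (V_DD − V_GS)/R = (9.85 − 1.78) / 12.8 = 0.63 mA.

V_GS = 1.78 V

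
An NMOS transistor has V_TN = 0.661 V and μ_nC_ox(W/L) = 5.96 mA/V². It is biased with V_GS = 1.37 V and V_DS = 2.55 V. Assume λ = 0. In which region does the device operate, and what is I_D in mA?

Saturation; I_D = 1.50 mA

V_ov = V_GS − V_TN = 1.37 − 0.661 = 0.709 V.
Since V_DS = 2.55 V ≥ V_ov = 0.709 V, the device is in saturation.
I_D = ½ k_n V_ov² = 0.5 × 5.96 × 0.709² = 1.5 mA.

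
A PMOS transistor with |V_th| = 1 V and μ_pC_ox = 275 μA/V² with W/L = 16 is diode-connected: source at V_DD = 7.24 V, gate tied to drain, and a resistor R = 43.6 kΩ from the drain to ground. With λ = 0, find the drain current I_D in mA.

I_D = 0.137 mA

With gate tied to drain, V_SG = V_SD ≥ V_SG − |V_th|, so the device is in saturation.
k_p = μ_pC_ox · (W/L) = 4.4 mA/V².
KCL at the drain: ½ k_p (V_SG − |V_th|)² = (V_DD − V_SG)/R.
Let x = V_SG − 1. Then 95.9 x² + x − 6.24 = 0, giving x = 0.25 V (positive root), so V_SG = 1.25 V.
I_D = (V_DD − V_SG)/R = (7.24 − 1.25) / 43.6 = 0.137 mA.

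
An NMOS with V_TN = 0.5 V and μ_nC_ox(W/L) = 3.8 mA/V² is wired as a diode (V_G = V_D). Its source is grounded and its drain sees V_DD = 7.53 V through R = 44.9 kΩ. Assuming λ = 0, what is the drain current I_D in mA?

I_D = 0.150 mA

With gate tied to drain, V_GS = V_DS ≥ V_GS − V_TN, so the device is in saturation.
KCL at the drain: ½ k_n (V_GS − V_TN)² = (V_DD − V_GS)/R.
Let x = V_GS − 0.5. Then 85.3 x² + x − 7.03 = 0, giving x = 0.281 V (positive root), so V_GS = 0.781 V.
I_D = (V_DD − V_GS)/R = (7.53 − 0.781) / 44.9 = 0.15 mA.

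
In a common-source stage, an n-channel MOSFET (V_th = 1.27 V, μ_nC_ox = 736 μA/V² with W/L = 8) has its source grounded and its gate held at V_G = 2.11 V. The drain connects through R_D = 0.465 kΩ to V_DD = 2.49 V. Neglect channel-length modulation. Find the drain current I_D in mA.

I_D = 2.08 mA

V_GS = V_G = 2.11 V, so V_ov = 2.11 − 1.27 = 0.84 V.
k_n = μ_nC_ox · (W/L) = 5.888 mA/V².
Assume saturation: I_D = ½ k_n V_ov² = 0.5 × 5.888 × 0.84² = 2.08 mA, giving V_DS = V_DD − I_D R_D = 2.49 − 2.08 × 0.465 = 1.52 V.
V_DS = 1.52 V ≥ V_ov = 0.84 V, confirming saturation.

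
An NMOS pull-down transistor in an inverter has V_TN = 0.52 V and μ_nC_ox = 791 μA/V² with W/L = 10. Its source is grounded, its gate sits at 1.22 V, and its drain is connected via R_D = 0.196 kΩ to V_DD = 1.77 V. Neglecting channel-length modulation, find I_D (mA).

I_D = 1.94 mA

V_GS = V_G = 1.22 V, so V_ov = 1.22 − 0.52 = 0.7 V.
k_n = μ_nC_ox · (W/L) = 7.91 mA/V².
Assume saturation: I_D = ½ k_n V_ov² = 0.5 × 7.91 × 0.7² = 1.94 mA, giving V_DS = V_DD − I_D R_D = 1.77 − 1.94 × 0.196 = 1.39 V.
V_DS = 1.39 V ≥ V_ov = 0.7 V, confirming saturation.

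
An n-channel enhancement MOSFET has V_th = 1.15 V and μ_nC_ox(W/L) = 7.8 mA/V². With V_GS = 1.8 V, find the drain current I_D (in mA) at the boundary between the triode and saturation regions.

I_D = 1.65 mA

At the boundary V_DS = V_ov = V_GS − V_th = 1.8 − 1.15 = 0.65 V.
I_D = ½ k_n V_ov² = 0.5 × 7.8 × 0.65² = 1.65 mA.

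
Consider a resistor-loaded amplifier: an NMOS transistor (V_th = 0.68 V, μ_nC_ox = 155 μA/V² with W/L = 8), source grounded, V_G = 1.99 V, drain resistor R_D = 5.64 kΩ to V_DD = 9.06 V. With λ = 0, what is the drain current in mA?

V_GS = V_G = 1.99 V, so V_ov = 1.99 − 0.68 = 1.31 V.
k_n = μ_nC_ox · (W/L) = 1.24 mA/V².
Assume saturation: I_D = ½ k_n V_ov² = 0.5 × 1.24 × 1.31² = 1.06 mA, giving V_DS = V_DD − I_D R_D = 9.06 − 1.06 × 5.64 = 3.06 V.
V_DS = 3.06 V ≥ V_ov = 1.31 V, confirming saturation.

I_D = 1.06 mA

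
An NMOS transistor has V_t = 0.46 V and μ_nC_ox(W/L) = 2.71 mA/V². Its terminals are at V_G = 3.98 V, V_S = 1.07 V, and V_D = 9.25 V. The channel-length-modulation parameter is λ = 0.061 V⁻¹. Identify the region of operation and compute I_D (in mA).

V_GS = V_G − V_S = 3.98 − 1.07 = 2.91 V; V_DS = V_D − V_S = 9.25 − 1.07 = 8.18 V.
V_ov = V_GS − V_t = 2.91 − 0.46 = 2.45 V.
Since V_DS = 8.18 V ≥ V_ov = 2.45 V, the device is in saturation.
I_D = ½ k_n V_ov² (1 + λ V_DS) = 0.5 × 2.71 × 2.45² × (1 + 0.061 × 8.18) = 12.2 mA.

Saturation; I_D = 12.2 mA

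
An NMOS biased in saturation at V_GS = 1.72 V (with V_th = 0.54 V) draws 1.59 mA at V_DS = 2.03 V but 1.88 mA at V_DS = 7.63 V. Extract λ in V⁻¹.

λ = 0.0349 V⁻¹

With V_GS fixed, I_D ∝ (1 + λ V_DS) in saturation, so I_D2/I_D1 = (1 + λ V_DS2)/(1 + λ V_DS1).
1.88/1.59 = 1.182 = (1 + 7.63 λ)/(1 + 2.03 λ).
Solving: λ (I_D1 V_DS2 − I_D2 V_DS1) = I_D2 − I_D1, so λ = (1.88 − 1.59) / (1.59 × 7.63 − 1.88 × 2.03) = 0.29 / 8.32 = 0.0349 V⁻¹.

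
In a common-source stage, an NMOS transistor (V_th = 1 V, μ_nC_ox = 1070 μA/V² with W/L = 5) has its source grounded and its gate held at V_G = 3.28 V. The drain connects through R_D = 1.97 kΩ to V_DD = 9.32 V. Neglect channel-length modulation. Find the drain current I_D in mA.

I_D = 4.52 mA

V_GS = V_G = 3.28 V, so V_ov = 3.28 − 1 = 2.28 V.
k_n = μ_nC_ox · (W/L) = 5.35 mA/V².
Assume saturation: I_D = ½ k_n V_ov² = 0.5 × 5.35 × 2.28² = 13.9 mA, giving V_DS = V_DD − I_D R_D = 9.32 − 13.9 × 1.97 = -18.1 V.
But -18.1 V < V_ov = 2.28 V, so the device is actually in triode.
In triode I_D = k_n[V_ov V_DS − ½ V_DS²] and I_D = (V_DD − V_DS)/R_D. Equating: 5.27 V_DS² − 25.03 V_DS + 9.32 = 0, giving V_DS = 0.407 V (the root below V_ov).
I_D = (9.32 − 0.407) / 1.97 = 4.52 mA.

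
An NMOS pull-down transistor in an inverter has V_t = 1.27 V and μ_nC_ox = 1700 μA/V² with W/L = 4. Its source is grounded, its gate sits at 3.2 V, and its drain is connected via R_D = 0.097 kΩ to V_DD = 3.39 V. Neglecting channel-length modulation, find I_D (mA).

V_GS = V_G = 3.2 V, so V_ov = 3.2 − 1.27 = 1.93 V.
k_n = μ_nC_ox · (W/L) = 6.8 mA/V².
Assume saturation: I_D = ½ k_n V_ov² = 0.5 × 6.8 × 1.93² = 12.7 mA, giving V_DS = V_DD − I_D R_D = 3.39 − 12.7 × 0.097 = 2.16 V.
V_DS = 2.16 V ≥ V_ov = 1.93 V, confirming saturation.

I_D = 12.7 mA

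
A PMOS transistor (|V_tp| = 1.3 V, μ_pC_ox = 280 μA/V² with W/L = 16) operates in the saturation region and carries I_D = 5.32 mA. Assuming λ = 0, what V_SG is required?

k_p = μ_pC_ox · (W/L) = 4.48 mA/V².
In saturation I_D = ½ k_p (V_SG − |V_tp|)², so V_SG − |V_tp| = √(2 I_D / k_p) = √(2 × 5.32 / 4.48) = 1.54 V.
V_SG = 1.3 + 1.54 = 2.84 V.

V_SG = 2.84 V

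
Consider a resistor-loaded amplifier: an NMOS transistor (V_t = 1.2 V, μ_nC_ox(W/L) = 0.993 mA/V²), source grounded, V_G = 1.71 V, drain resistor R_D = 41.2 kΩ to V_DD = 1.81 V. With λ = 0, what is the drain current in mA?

I_D = 0.0417 mA

V_GS = V_G = 1.71 V, so V_ov = 1.71 − 1.2 = 0.51 V.
Assume saturation: I_D = ½ k_n V_ov² = 0.5 × 0.993 × 0.51² = 0.129 mA, giving V_DS = V_DD − I_D R_D = 1.81 − 0.129 × 41.2 = -3.51 V.
But -3.51 V < V_ov = 0.51 V, so the device is actually in triode.
In triode I_D = k_n[V_ov V_DS − ½ V_DS²] and I_D = (V_DD − V_DS)/R_D. Equating: 20.5 V_DS² − 21.86 V_DS + 1.81 = 0, giving V_DS = 0.0904 V (the root below V_ov).
I_D = (1.81 − 0.0904) / 41.2 = 0.0417 mA.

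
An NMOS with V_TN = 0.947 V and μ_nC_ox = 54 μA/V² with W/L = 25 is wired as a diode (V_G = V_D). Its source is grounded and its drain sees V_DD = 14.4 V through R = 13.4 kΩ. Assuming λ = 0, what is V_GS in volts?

V_GS = 2.11 V

With gate tied to drain, V_GS = V_DS ≥ V_GS − V_TN, so the device is in saturation.
k_n = μ_nC_ox · (W/L) = 1.35 mA/V².
KCL at the drain: ½ k_n (V_GS − V_TN)² = (V_DD − V_GS)/R.
Let x = V_GS − 0.947. Then 9.05 x² + x − 13.45 = 0, giving x = 1.17 V (positive root), so V_GS = 2.11 V.
I_D = (V_DD − V_GS)/R = (14.4 − 2.11) / 13.4 = 0.917 mA.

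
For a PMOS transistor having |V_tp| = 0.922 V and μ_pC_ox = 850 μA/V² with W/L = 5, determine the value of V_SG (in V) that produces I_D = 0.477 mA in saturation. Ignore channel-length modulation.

k_p = μ_pC_ox · (W/L) = 4.25 mA/V².
In saturation I_D = ½ k_p (V_SG − |V_tp|)², so V_SG − |V_tp| = √(2 I_D / k_p) = √(2 × 0.477 / 4.25) = 0.474 V.
V_SG = 0.922 + 0.474 = 1.4 V.

V_SG = 1.40 V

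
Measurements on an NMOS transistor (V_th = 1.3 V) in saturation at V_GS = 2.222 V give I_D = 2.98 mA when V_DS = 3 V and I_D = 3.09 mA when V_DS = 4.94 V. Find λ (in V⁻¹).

With V_GS fixed, I_D ∝ (1 + λ V_DS) in saturation, so I_D2/I_D1 = (1 + λ V_DS2)/(1 + λ V_DS1).
3.09/2.98 = 1.037 = (1 + 4.94 λ)/(1 + 3 λ).
Solving: λ (I_D1 V_DS2 − I_D2 V_DS1) = I_D2 − I_D1, so λ = (3.09 − 2.98) / (2.98 × 4.94 − 3.09 × 3) = 0.11 / 5.45 = 0.0202 V⁻¹.

λ = 0.0202 V⁻¹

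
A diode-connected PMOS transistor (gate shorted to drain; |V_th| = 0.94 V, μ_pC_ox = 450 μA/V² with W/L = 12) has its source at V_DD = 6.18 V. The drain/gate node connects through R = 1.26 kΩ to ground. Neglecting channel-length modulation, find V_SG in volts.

With gate tied to drain, V_SG = V_SD ≥ V_SG − |V_th|, so the device is in saturation.
k_p = μ_pC_ox · (W/L) = 5.4 mA/V².
KCL at the drain: ½ k_p (V_SG − |V_th|)² = (V_DD − V_SG)/R.
Let x = V_SG − 0.94. Then 3.4 x² + x − 5.24 = 0, giving x = 1.1 V (positive root), so V_SG = 2.04 V.
I_D = (V_DD − V_SG)/R = (6.18 − 2.04) / 1.26 = 3.28 mA.

V_SG = 2.04 V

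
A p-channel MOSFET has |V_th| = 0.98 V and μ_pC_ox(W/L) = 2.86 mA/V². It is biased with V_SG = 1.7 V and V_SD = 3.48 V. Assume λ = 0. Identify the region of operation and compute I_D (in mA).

V_ov = V_SG − |V_th| = 1.7 − 0.98 = 0.72 V.
Since V_SD = 3.48 V ≥ V_ov = 0.72 V, the device is in saturation.
I_D = ½ k_p V_ov² = 0.5 × 2.86 × 0.72² = 0.741 mA.

Saturation; I_D = 0.741 mA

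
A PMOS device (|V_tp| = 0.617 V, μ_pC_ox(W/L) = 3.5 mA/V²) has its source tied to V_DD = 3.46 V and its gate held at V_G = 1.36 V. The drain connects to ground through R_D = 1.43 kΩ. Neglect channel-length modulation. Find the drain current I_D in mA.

V_SG = V_DD − V_G = 3.46 − 1.36 = 2.1 V, so V_ov = 2.1 − 0.617 = 1.48 V.
Assume saturation: I_D = ½ k_p V_ov² = 0.5 × 3.5 × 1.48² = 3.85 mA, giving V_SD = V_DD − I_D R_D = 3.46 − 3.85 × 1.43 = -2.04 V.
But -2.04 V < V_ov = 1.48 V, so the device is actually in triode.
In triode I_D = k_p[V_ov V_SD − ½ V_SD²] and I_D = (V_DD − V_SD)/R_D. Equating: 2.5 V_SD² − 8.422 V_SD + 3.46 = 0, giving V_SD = 0.479 V (the root below V_ov).
I_D = (3.46 − 0.479) / 1.43 = 2.08 mA.

I_D = 2.08 mA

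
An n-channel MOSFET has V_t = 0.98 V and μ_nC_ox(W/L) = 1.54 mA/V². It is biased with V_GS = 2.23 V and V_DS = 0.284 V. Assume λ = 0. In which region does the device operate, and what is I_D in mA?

Triode; I_D = 0.485 mA

V_ov = V_GS − V_t = 2.23 − 0.98 = 1.25 V.
Since V_DS = 0.284 V < V_ov = 1.25 V, the device is in the triode region.
I_D = k_n [V_ov · V_DS − ½ V_DS²] = 1.54 × [1.25 × 0.284 − 0.5 × 0.284²] = 0.485 mA.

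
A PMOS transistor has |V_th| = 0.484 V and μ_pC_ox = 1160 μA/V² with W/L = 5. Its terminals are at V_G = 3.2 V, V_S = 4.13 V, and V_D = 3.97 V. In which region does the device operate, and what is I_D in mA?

Triode; I_D = 0.340 mA

V_SG = V_S − V_G = 4.13 − 3.2 = 0.93 V; V_SD = V_S − V_D = 4.13 − 3.97 = 0.16 V.
k_p = μ_pC_ox · (W/L) = 5.8 mA/V².
V_ov = V_SG − |V_th| = 0.93 − 0.484 = 0.446 V.
Since V_SD = 0.16 V < V_ov = 0.446 V, the device is in the triode region.
I_D = k_p [V_ov · V_SD − ½ V_SD²] = 5.8 × [0.446 × 0.16 − 0.5 × 0.16²] = 0.34 mA.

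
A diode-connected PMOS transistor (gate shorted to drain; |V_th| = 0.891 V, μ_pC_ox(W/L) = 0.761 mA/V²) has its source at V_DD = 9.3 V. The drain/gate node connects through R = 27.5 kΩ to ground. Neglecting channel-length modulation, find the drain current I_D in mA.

I_D = 0.275 mA

With gate tied to drain, V_SG = V_SD ≥ V_SG − |V_th|, so the device is in saturation.
KCL at the drain: ½ k_p (V_SG − |V_th|)² = (V_DD − V_SG)/R.
Let x = V_SG − 0.891. Then 10.5 x² + x − 8.409 = 0, giving x = 0.85 V (positive root), so V_SG = 1.74 V.
I_D = (V_DD − V_SG)/R = (9.3 − 1.74) / 27.5 = 0.275 mA.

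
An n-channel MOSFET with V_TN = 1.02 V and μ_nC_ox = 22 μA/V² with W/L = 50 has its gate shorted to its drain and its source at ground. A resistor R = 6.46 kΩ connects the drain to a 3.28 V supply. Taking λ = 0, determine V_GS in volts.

With gate tied to drain, V_GS = V_DS ≥ V_GS − V_TN, so the device is in saturation.
k_n = μ_nC_ox · (W/L) = 1.1 mA/V².
KCL at the drain: ½ k_n (V_GS − V_TN)² = (V_DD − V_GS)/R.
Let x = V_GS − 1.02. Then 3.55 x² + x − 2.26 = 0, giving x = 0.669 V (positive root), so V_GS = 1.69 V.
I_D = (V_DD − V_GS)/R = (3.28 − 1.69) / 6.46 = 0.246 mA.

V_GS = 1.69 V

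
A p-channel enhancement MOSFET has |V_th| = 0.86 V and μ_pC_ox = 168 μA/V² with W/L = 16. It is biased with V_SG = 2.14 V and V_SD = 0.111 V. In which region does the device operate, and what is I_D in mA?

Triode; I_D = 0.365 mA

k_p = μ_pC_ox · (W/L) = 2.688 mA/V².
V_ov = V_SG − |V_th| = 2.14 − 0.86 = 1.28 V.
Since V_SD = 0.111 V < V_ov = 1.28 V, the device is in the triode region.
I_D = k_p [V_ov · V_SD − ½ V_SD²] = 2.688 × [1.28 × 0.111 − 0.5 × 0.111²] = 0.365 mA.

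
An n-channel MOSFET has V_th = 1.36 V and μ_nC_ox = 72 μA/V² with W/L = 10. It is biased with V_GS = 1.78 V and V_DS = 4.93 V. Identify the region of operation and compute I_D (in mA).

Saturation; I_D = 0.0635 mA

k_n = μ_nC_ox · (W/L) = 0.72 mA/V².
V_ov = V_GS − V_th = 1.78 − 1.36 = 0.42 V.
Since V_DS = 4.93 V ≥ V_ov = 0.42 V, the device is in saturation.
I_D = ½ k_n V_ov² = 0.5 × 0.72 × 0.42² = 0.0635 mA.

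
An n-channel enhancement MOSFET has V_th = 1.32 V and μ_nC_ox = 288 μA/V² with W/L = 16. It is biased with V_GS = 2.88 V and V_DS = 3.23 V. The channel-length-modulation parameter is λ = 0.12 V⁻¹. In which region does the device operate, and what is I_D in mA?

Saturation; I_D = 7.78 mA

k_n = μ_nC_ox · (W/L) = 4.608 mA/V².
V_ov = V_GS − V_th = 2.88 − 1.32 = 1.56 V.
Since V_DS = 3.23 V ≥ V_ov = 1.56 V, the device is in saturation.
I_D = ½ k_n V_ov² (1 + λ V_DS) = 0.5 × 4.608 × 1.56² × (1 + 0.12 × 3.23) = 7.78 mA.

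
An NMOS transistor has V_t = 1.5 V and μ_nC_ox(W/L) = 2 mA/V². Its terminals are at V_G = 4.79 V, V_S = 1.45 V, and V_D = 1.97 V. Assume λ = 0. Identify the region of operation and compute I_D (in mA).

Triode; I_D = 1.64 mA

V_GS = V_G − V_S = 4.79 − 1.45 = 3.34 V; V_DS = V_D − V_S = 1.97 − 1.45 = 0.52 V.
V_ov = V_GS − V_t = 3.34 − 1.5 = 1.84 V.
Since V_DS = 0.52 V < V_ov = 1.84 V, the device is in the triode region.
I_D = k_n [V_ov · V_DS − ½ V_DS²] = 2 × [1.84 × 0.52 − 0.5 × 0.52²] = 1.64 mA.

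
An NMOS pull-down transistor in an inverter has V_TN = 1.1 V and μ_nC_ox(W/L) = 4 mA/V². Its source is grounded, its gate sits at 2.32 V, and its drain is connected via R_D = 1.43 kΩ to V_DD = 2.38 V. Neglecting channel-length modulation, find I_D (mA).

I_D = 1.43 mA

V_GS = V_G = 2.32 V, so V_ov = 2.32 − 1.1 = 1.22 V.
Assume saturation: I_D = ½ k_n V_ov² = 0.5 × 4 × 1.22² = 2.98 mA, giving V_DS = V_DD − I_D R_D = 2.38 − 2.98 × 1.43 = -1.88 V.
But -1.88 V < V_ov = 1.22 V, so the device is actually in triode.
In triode I_D = k_n[V_ov V_DS − ½ V_DS²] and I_D = (V_DD − V_DS)/R_D. Equating: 2.86 V_DS² − 7.978 V_DS + 2.38 = 0, giving V_DS = 0.34 V (the root below V_ov).
I_D = (2.38 − 0.34) / 1.43 = 1.43 mA.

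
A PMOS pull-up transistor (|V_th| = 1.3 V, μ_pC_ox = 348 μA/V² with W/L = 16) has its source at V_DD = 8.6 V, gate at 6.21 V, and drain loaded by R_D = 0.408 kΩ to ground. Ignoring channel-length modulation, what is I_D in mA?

V_SG = V_DD − V_G = 8.6 − 6.21 = 2.39 V, so V_ov = 2.39 − 1.3 = 1.09 V.
k_p = μ_pC_ox · (W/L) = 5.568 mA/V².
Assume saturation: I_D = ½ k_p V_ov² = 0.5 × 5.568 × 1.09² = 3.31 mA, giving V_SD = V_DD − I_D R_D = 8.6 − 3.31 × 0.408 = 7.25 V.
V_SD = 7.25 V ≥ V_ov = 1.09 V, confirming saturation.

I_D = 3.31 mA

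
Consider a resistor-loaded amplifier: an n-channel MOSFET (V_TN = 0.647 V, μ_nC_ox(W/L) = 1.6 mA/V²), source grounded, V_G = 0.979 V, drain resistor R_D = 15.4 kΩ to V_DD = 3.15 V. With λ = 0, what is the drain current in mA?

V_GS = V_G = 0.979 V, so V_ov = 0.979 − 0.647 = 0.332 V.
Assume saturation: I_D = ½ k_n V_ov² = 0.5 × 1.6 × 0.332² = 0.0882 mA, giving V_DS = V_DD − I_D R_D = 3.15 − 0.0882 × 15.4 = 1.79 V.
V_DS = 1.79 V ≥ V_ov = 0.332 V, confirming saturation.

I_D = 0.0882 mA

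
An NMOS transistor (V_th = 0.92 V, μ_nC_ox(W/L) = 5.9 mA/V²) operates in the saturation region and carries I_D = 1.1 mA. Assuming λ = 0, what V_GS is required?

V_GS = 1.53 V

In saturation I_D = ½ k_n (V_GS − V_th)², so V_GS − V_th = √(2 I_D / k_n) = √(2 × 1.1 / 5.9) = 0.611 V.
V_GS = 0.92 + 0.611 = 1.53 V.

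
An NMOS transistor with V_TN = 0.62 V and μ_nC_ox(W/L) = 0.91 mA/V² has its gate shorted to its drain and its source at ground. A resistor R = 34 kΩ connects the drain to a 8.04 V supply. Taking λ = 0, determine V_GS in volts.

V_GS = 1.28 V

With gate tied to drain, V_GS = V_DS ≥ V_GS − V_TN, so the device is in saturation.
KCL at the drain: ½ k_n (V_GS − V_TN)² = (V_DD − V_GS)/R.
Let x = V_GS − 0.62. Then 15.5 x² + x − 7.42 = 0, giving x = 0.661 V (positive root), so V_GS = 1.28 V.
I_D = (V_DD − V_GS)/R = (8.04 − 1.28) / 34 = 0.199 mA.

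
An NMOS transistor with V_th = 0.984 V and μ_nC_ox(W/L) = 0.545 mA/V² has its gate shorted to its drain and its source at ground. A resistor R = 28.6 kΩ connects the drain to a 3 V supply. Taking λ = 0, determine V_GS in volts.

With gate tied to drain, V_GS = V_DS ≥ V_GS − V_th, so the device is in saturation.
KCL at the drain: ½ k_n (V_GS − V_th)² = (V_DD − V_GS)/R.
Let x = V_GS − 0.984. Then 7.79 x² + x − 2.016 = 0, giving x = 0.448 V (positive root), so V_GS = 1.43 V.
I_D = (V_DD − V_GS)/R = (3 − 1.43) / 28.6 = 0.0548 mA.

V_GS = 1.43 V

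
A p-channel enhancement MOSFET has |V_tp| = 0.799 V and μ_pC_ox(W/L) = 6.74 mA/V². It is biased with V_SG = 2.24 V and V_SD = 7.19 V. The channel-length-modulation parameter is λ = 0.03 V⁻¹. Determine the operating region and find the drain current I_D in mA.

Saturation; I_D = 8.51 mA

V_ov = V_SG − |V_tp| = 2.24 − 0.799 = 1.44 V.
Since V_SD = 7.19 V ≥ V_ov = 1.44 V, the device is in saturation.
I_D = ½ k_p V_ov² (1 + λ V_SD) = 0.5 × 6.74 × 1.44² × (1 + 0.03 × 7.19) = 8.51 mA.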